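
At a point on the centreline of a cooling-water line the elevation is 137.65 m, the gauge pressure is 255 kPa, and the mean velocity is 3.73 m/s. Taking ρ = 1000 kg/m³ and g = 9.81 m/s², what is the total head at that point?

Pressure head ψ = P/(ρg) = 255×1000 / (1000 × 9.81) = 25.99 m.
Velocity head = v²/(2g) = 3.73² / (2 × 9.81) = 0.709 m.
h = z + ψ + v²/(2g) = 137.65 + 25.99 + 0.709 = 164.35 m.

h ≈ 164.35 m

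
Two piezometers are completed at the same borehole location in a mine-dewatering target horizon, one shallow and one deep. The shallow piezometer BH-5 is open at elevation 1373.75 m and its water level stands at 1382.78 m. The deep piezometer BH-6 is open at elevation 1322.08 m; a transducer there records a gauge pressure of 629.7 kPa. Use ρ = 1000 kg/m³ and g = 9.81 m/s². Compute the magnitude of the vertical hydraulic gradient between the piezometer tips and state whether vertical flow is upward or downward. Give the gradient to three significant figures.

Total head at BH-5: h = 1382.78 m (water level in the standpipe).
Pressure head at BH-6: ψ = P/(ρg) = 629.7×1000 / (1000 × 9.81) = 64.19 m.
Total head at BH-6: h = z + ψ = 1322.08 + 64.19 = 1386.27 m.
Δh = h(BH-5) − h(BH-6) = 1382.78 − 1386.27 = -3.49 m.
Vertical separation Δz = 1373.75 − 1322.08 = 51.67 m.
|i_v| = |Δh| / Δz = 3.49 / 51.67 = 0.0675.
Head is higher in the deep piezometer, so vertical flow is upward (discharge condition).

|i_v| ≈ 0.0675; vertical flow is upward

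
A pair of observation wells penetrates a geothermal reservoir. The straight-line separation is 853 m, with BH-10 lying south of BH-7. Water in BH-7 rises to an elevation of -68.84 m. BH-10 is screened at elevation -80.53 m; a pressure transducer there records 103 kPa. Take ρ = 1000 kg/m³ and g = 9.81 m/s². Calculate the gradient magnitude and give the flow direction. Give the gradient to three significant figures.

Total head at BH-7: h = -68.84 m (water level in the piezometer is the total head).
Pressure head at BH-10: ψ = P/(ρg) = 103×1000 / (1000 × 9.81) = 10.50 m.
Total head at BH-10: h = z + ψ = -80.53 + 10.50 = -70.03 m.
Head difference: h(BH-7) − h(BH-10) = -68.84 − (-70.03) = 1.19 m.
Hydraulic gradient: i = |Δh| / L = 1.19 / 853 = 0.00140.
Flow is from higher to lower head: from BH-7 toward BH-10, i.e. toward the south.

i ≈ 0.00140; groundwater flows toward the south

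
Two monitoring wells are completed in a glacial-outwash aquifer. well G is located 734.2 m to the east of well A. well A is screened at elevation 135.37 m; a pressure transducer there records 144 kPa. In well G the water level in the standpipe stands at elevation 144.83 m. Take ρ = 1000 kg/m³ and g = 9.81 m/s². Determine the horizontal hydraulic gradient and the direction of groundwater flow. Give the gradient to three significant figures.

Pressure head at well A: ψ = P/(ρg) = 144×1000 / (1000 × 9.81) = 14.68 m.
Total head at well A: h = z + ψ = 135.37 + 14.68 = 150.05 m.
Total head at well G: h = 144.83 m (water level in the piezometer is the total head).
Head difference: h(well A) − h(well G) = 150.05 − 144.83 = 5.22 m.
Hydraulic gradient: i = |Δh| / L = 5.22 / 734.2 = 0.00711.
Flow is from higher to lower head: from well A toward well G, i.e. toward the east.

i ≈ 0.00711; groundwater flows toward the east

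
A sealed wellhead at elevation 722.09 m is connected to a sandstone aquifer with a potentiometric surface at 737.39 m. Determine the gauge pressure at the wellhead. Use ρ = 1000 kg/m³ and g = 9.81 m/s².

Head above the cap: Δh = 737.39 − 722.09 = 15.30 m.
P = ρgΔh = 1000 × 9.81 × 15.30 = 150093 Pa ≈ 150 kPa.

P ≈ 150 kPa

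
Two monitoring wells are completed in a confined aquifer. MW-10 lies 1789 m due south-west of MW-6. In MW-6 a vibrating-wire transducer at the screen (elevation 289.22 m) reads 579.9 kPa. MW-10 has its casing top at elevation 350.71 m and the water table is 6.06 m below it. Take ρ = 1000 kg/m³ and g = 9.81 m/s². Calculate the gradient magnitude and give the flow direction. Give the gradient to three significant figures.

i ≈ 0.00206; groundwater flows toward the south-west

Pressure head at MW-6: ψ = P/(ρg) = 579.9×1000 / (1000 × 9.81) = 59.11 m.
Total head at MW-6: h = z + ψ = 289.22 + 59.11 = 348.33 m.
Total head at MW-10: h = 350.71 − 6.06 = 344.65 m.
Head difference: h(MW-6) − h(MW-10) = 348.33 − 344.65 = 3.68 m.
Hydraulic gradient: i = |Δh| / L = 3.68 / 1789 = 0.00206.
Flow is from higher to lower head: from MW-6 toward MW-10, i.e. toward the south-west.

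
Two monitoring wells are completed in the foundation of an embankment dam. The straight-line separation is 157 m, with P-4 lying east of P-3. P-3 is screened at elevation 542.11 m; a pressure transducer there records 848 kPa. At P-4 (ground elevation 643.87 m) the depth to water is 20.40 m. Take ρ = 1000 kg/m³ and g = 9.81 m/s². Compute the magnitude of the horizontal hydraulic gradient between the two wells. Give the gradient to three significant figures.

i ≈ 0.0324

Pressure head at P-3: ψ = P/(ρg) = 848×1000 / (1000 × 9.81) = 86.44 m.
Total head at P-3: h = z + ψ = 542.11 + 86.44 = 628.55 m.
Total head at P-4: h = 643.87 − 20.40 = 623.47 m.
Head difference: h(P-3) − h(P-4) = 628.55 − 623.47 = 5.08 m.
Hydraulic gradient: i = |Δh| / L = 5.08 / 157 = 0.0324.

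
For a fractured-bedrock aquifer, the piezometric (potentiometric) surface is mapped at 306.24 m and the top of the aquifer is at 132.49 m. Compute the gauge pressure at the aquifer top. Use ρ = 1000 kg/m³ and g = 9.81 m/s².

Pressure head at the aquifer top: ψ = h − z = 306.24 − 132.49 = 173.75 m.
P = ρgψ = 1000 × 9.81 × 173.75 = 1704488 Pa ≈ 1700 kPa.

P ≈ 1700 kPa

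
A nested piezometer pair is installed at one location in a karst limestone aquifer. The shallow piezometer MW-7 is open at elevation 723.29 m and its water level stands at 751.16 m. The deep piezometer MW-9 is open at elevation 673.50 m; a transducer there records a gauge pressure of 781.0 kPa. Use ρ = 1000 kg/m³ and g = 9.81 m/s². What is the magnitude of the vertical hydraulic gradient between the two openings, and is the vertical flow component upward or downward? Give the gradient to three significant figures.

|i_v| ≈ 0.0392; vertical flow is upward

Total head at MW-7: h = 751.16 m (water level in the standpipe).
Pressure head at MW-9: ψ = P/(ρg) = 781.0×1000 / (1000 × 9.81) = 79.61 m.
Total head at MW-9: h = z + ψ = 673.50 + 79.61 = 753.11 m.
Δh = h(MW-7) − h(MW-9) = 751.16 − 753.11 = -1.95 m.
Vertical separation Δz = 723.29 − 673.50 = 49.79 m.
|i_v| = |Δh| / Δz = 1.95 / 49.79 = 0.0392.
Head is higher in the deep piezometer, so vertical flow is upward (discharge condition).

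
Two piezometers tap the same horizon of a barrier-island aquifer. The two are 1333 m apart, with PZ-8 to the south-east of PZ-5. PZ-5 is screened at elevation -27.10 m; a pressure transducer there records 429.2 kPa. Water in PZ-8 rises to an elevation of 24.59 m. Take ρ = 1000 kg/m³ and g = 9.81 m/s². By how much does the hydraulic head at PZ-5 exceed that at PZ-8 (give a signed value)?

Δh ≈ -7.94 m

Pressure head at PZ-5: ψ = P/(ρg) = 429.2×1000 / (1000 × 9.81) = 43.75 m.
Total head at PZ-5: h = z + ψ = -27.10 + 43.75 = 16.65 m.
Total head at PZ-8: h = 24.59 m (water level in the piezometer is the total head).
Head difference: h(PZ-5) − h(PZ-8) = 16.65 − 24.59 = -7.94 m.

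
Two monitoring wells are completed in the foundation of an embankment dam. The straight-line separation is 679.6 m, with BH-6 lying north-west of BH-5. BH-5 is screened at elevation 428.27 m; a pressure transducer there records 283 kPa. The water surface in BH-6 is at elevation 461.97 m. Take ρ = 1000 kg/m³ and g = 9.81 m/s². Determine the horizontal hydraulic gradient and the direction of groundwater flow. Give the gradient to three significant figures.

i ≈ 0.00714; groundwater flows toward the south-east

Pressure head at BH-5: ψ = P/(ρg) = 283×1000 / (1000 × 9.81) = 28.85 m.
Total head at BH-5: h = z + ψ = 428.27 + 28.85 = 457.12 m.
Total head at BH-6: h = 461.97 m (water level in the piezometer is the total head).
Head difference: h(BH-5) − h(BH-6) = 457.12 − 461.97 = -4.85 m.
Hydraulic gradient: i = |Δh| / L = 4.85 / 679.6 = 0.00714.
Flow is from higher to lower head: from BH-6 toward BH-5, i.e. toward the south-east.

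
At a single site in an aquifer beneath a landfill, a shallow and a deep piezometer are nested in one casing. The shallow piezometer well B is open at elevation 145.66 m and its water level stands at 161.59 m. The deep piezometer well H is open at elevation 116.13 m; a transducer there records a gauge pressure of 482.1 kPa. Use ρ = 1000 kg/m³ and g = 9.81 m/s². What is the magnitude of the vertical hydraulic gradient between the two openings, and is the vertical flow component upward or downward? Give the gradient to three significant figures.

Total head at well B: h = 161.59 m (water level in the standpipe).
Pressure head at well H: ψ = P/(ρg) = 482.1×1000 / (1000 × 9.81) = 49.14 m.
Total head at well H: h = z + ψ = 116.13 + 49.14 = 165.27 m.
Δh = h(well B) − h(well H) = 161.59 − 165.27 = -3.68 m.
Vertical separation Δz = 145.66 − 116.13 = 29.53 m.
|i_v| = |Δh| / Δz = 3.68 / 29.53 = 0.125.
Head is higher in the deep piezometer, so vertical flow is upward (discharge condition).

|i_v| ≈ 0.125; vertical flow is upward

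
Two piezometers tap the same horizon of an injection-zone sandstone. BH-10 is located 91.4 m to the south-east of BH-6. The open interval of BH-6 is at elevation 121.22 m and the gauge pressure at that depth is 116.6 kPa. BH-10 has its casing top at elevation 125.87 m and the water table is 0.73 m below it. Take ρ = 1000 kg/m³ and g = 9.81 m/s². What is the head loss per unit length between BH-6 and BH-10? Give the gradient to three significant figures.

Pressure head at BH-6: ψ = P/(ρg) = 116.6×1000 / (1000 × 9.81) = 11.89 m.
Total head at BH-6: h = z + ψ = 121.22 + 11.89 = 133.11 m.
Total head at BH-10: h = 125.87 − 0.73 = 125.14 m.
Head difference: h(BH-6) − h(BH-10) = 133.11 − 125.14 = 7.97 m.
Hydraulic gradient: i = |Δh| / L = 7.97 / 91.4 = 0.0872.

i ≈ 0.0872 m/m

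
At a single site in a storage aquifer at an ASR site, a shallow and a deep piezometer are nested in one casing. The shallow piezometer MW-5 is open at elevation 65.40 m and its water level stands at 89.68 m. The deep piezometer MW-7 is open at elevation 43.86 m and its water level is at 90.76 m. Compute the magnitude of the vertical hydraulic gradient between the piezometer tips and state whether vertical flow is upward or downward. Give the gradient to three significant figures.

|i_v| ≈ 0.0501; vertical flow is upward

Total head at MW-5: h = 89.68 m (water level in the standpipe).
Total head at MW-7: h = 90.76 m.
Δh = h(MW-5) − h(MW-7) = 89.68 − 90.76 = -1.08 m.
Vertical separation Δz = 65.40 − 43.86 = 21.54 m.
|i_v| = |Δh| / Δz = 1.08 / 21.54 = 0.0501.
Head is higher in the deep piezometer, so vertical flow is upward (discharge condition).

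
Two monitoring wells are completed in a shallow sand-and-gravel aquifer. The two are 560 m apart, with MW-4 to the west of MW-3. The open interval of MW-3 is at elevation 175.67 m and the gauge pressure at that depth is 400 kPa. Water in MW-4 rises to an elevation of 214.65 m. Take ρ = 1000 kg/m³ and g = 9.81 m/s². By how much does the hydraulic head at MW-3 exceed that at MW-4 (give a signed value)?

Δh ≈ 1.79 m

Pressure head at MW-3: ψ = P/(ρg) = 400×1000 / (1000 × 9.81) = 40.77 m.
Total head at MW-3: h = z + ψ = 175.67 + 40.77 = 216.44 m.
Total head at MW-4: h = 214.65 m (water level in the piezometer is the total head).
Head difference: h(MW-3) − h(MW-4) = 216.44 − 214.65 = 1.79 m.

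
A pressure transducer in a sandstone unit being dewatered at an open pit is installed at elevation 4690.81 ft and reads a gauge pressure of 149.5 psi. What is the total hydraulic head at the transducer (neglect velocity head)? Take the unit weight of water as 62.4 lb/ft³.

ψ = 144·P/γ = 144 × 149.5 / 62.4 = 345.00 ft.
h = z + ψ = 4690.81 + 345.00 = 5035.81 ft.

h ≈ 5035.81 ft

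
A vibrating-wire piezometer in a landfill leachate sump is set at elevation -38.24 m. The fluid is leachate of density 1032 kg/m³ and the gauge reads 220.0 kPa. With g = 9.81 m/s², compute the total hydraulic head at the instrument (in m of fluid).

h ≈ -16.51 m

ψ = P/(ρg) = 220.0×1000 / (1032 × 9.81) = 21.73 m.
h = z + ψ = -38.24 + 21.73 = -16.51 m.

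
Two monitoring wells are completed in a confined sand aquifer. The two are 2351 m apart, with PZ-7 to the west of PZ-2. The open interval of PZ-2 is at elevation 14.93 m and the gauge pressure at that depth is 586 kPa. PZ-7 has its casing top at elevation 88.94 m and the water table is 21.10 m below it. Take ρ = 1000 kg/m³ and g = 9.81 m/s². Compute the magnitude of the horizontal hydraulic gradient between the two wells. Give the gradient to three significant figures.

Pressure head at PZ-2: ψ = P/(ρg) = 586×1000 / (1000 × 9.81) = 59.73 m.
Total head at PZ-2: h = z + ψ = 14.93 + 59.73 = 74.66 m.
Total head at PZ-7: h = 88.94 − 21.10 = 67.84 m.
Head difference: h(PZ-2) − h(PZ-7) = 74.66 − 67.84 = 6.82 m.
Hydraulic gradient: i = |Δh| / L = 6.82 / 2351 = 0.00290.

i ≈ 0.00290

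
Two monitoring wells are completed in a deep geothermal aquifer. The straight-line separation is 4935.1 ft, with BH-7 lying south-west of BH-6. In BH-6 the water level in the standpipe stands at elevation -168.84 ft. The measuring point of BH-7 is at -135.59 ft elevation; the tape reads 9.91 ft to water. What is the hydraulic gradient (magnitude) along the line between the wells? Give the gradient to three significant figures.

Total head at BH-6: h = -168.84 ft (water level in the piezometer is the total head).
Total head at BH-7: h = -135.59 − 9.91 = -145.50 ft.
Head difference: h(BH-6) − h(BH-7) = -168.84 − (-145.50) = -23.34 ft.
Hydraulic gradient: i = |Δh| / L = 23.34 / 4935.1 = 0.00473.

i ≈ 0.00473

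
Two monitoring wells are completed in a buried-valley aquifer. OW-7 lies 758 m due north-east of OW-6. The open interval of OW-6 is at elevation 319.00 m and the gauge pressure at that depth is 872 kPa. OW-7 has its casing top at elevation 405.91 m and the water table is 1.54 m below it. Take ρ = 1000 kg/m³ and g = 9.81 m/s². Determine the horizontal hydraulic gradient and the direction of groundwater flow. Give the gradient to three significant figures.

i ≈ 0.00464; groundwater flows toward the north-east

Pressure head at OW-6: ψ = P/(ρg) = 872×1000 / (1000 × 9.81) = 88.89 m.
Total head at OW-6: h = z + ψ = 319.00 + 88.89 = 407.89 m.
Total head at OW-7: h = 405.91 − 1.54 = 404.37 m.
Head difference: h(OW-6) − h(OW-7) = 407.89 − 404.37 = 3.52 m.
Hydraulic gradient: i = |Δh| / L = 3.52 / 758 = 0.00464.
Flow is from higher to lower head: from OW-6 toward OW-7, i.e. toward the north-east.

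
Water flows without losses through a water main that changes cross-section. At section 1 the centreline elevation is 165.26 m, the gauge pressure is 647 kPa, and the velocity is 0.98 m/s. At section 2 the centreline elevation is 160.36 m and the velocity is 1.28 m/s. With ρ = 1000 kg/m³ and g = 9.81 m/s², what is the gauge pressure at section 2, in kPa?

P₂ ≈ 695 kPa

Pressure head at 1: ψ₁ = P₁/(ρg) = 647×1000 / (1000 × 9.81) = 65.95 m.
Velocity heads: v₁²/2g = 0.98²/19.62 = 0.049 m; v₂²/2g = 1.28²/19.62 = 0.084 m.
Total head H = z₁ + ψ₁ + v₁²/2g = 165.26 + 65.95 + 0.049 = 231.26 m.
ψ₂ = H − z₂ − v₂²/2g = 231.26 − 160.36 − 0.084 = 70.82 m.
P₂ = ρgψ₂ = 1000 × 9.81 × 70.82 ≈ 695 kPa.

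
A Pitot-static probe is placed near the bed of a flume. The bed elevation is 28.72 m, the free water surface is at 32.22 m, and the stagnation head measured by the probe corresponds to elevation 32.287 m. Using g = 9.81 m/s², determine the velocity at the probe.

v ≈ 1.15 m/s

Near the bed, under hydrostatic conditions, the piezometric head (z + ψ) equals the free-surface elevation, 32.22 m.
Velocity head = total − piezometric = 32.287 − 32.22 = 0.067 m.
v = √(2g·h_v) = √(2 × 9.81 × 0.067) = 1.15 m/s.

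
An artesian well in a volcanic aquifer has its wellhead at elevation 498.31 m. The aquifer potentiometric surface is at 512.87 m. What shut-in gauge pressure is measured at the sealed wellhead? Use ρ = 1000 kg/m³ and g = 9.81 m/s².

P ≈ 143 kPa

Head above the cap: Δh = 512.87 − 498.31 = 14.56 m.
P = ρgΔh = 1000 × 9.81 × 14.56 = 142834 Pa ≈ 143 kPa.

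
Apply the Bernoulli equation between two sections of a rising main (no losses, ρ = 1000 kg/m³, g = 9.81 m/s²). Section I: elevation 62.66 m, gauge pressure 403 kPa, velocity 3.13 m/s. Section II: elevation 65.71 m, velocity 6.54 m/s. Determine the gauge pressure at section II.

Pressure head at I: ψ₁ = P₁/(ρg) = 403×1000 / (1000 × 9.81) = 41.08 m.
Velocity heads: v₁²/2g = 3.13²/19.62 = 0.499 m; v₂²/2g = 6.54²/19.62 = 2.180 m.
Total head H = z₁ + ψ₁ + v₁²/2g = 62.66 + 41.08 + 0.499 = 104.24 m.
ψ₂ = H − z₂ − v₂²/2g = 104.24 − 65.71 − 2.180 = 36.35 m.
P₂ = ρgψ₂ = 1000 × 9.81 × 36.35 ≈ 357 kPa.

P₂ ≈ 357 kPa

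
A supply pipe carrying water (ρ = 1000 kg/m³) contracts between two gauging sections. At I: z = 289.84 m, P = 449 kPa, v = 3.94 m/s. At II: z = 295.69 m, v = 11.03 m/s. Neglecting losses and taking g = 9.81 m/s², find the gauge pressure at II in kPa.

Pressure head at I: ψ₁ = P₁/(ρg) = 449×1000 / (1000 × 9.81) = 45.77 m.
Velocity heads: v₁²/2g = 3.94²/19.62 = 0.791 m; v₂²/2g = 11.03²/19.62 = 6.201 m.
Total head H = z₁ + ψ₁ + v₁²/2g = 289.84 + 45.77 + 0.791 = 336.40 m.
ψ₂ = H − z₂ − v₂²/2g = 336.40 − 295.69 − 6.201 = 34.51 m.
P₂ = ρgψ₂ = 1000 × 9.81 × 34.51 ≈ 339 kPa.

P₂ ≈ 339 kPa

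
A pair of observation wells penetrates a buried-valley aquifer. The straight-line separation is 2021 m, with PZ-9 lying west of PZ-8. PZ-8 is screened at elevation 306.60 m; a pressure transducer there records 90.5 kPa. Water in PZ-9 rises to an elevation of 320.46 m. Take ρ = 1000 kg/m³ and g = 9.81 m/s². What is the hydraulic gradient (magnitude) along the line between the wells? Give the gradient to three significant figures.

i ≈ 0.00229

Pressure head at PZ-8: ψ = P/(ρg) = 90.5×1000 / (1000 × 9.81) = 9.23 m.
Total head at PZ-8: h = z + ψ = 306.60 + 9.23 = 315.83 m.
Total head at PZ-9: h = 320.46 m (water level in the piezometer is the total head).
Head difference: h(PZ-8) − h(PZ-9) = 315.83 − 320.46 = -4.63 m.
Hydraulic gradient: i = |Δh| / L = 4.63 / 2021 = 0.00229.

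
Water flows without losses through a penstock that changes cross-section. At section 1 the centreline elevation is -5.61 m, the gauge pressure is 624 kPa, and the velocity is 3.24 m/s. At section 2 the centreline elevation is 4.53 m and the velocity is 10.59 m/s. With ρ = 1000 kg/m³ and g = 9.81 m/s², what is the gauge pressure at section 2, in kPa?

Pressure head at 1: ψ₁ = P₁/(ρg) = 624×1000 / (1000 × 9.81) = 63.61 m.
Velocity heads: v₁²/2g = 3.24²/19.62 = 0.535 m; v₂²/2g = 10.59²/19.62 = 5.716 m.
Total head H = z₁ + ψ₁ + v₁²/2g = -5.61 + 63.61 + 0.535 = 58.53 m.
ψ₂ = H − z₂ − v₂²/2g = 58.53 − 4.53 − 5.716 = 48.28 m.
P₂ = ρgψ₂ = 1000 × 9.81 × 48.28 ≈ 474 kPa.

P₂ ≈ 474 kPa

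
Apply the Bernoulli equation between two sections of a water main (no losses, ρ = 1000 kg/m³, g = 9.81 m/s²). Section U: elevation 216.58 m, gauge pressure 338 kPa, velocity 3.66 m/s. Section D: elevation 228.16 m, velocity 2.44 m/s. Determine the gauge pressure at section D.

Pressure head at U: ψ₁ = P₁/(ρg) = 338×1000 / (1000 × 9.81) = 34.45 m.
Velocity heads: v₁²/2g = 3.66²/19.62 = 0.683 m; v₂²/2g = 2.44²/19.62 = 0.303 m.
Total head H = z₁ + ψ₁ + v₁²/2g = 216.58 + 34.45 + 0.683 = 251.71 m.
ψ₂ = H − z₂ − v₂²/2g = 251.71 − 228.16 − 0.303 = 23.25 m.
P₂ = ρgψ₂ = 1000 × 9.81 × 23.25 ≈ 228 kPa.

P₂ ≈ 228 kPa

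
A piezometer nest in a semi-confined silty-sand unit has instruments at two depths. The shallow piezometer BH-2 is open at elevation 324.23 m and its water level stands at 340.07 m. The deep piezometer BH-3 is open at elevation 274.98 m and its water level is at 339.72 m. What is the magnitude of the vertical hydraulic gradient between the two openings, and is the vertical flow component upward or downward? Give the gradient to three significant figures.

Total head at BH-2: h = 340.07 m (water level in the standpipe).
Total head at BH-3: h = 339.72 m.
Δh = h(BH-2) − h(BH-3) = 340.07 − 339.72 = 0.35 m.
Vertical separation Δz = 324.23 − 274.98 = 49.25 m.
|i_v| = |Δh| / Δz = 0.35 / 49.25 = 0.00711.
Head is higher in the shallow piezometer, so vertical flow is downward (recharge condition).

|i_v| ≈ 0.00711; vertical flow is downward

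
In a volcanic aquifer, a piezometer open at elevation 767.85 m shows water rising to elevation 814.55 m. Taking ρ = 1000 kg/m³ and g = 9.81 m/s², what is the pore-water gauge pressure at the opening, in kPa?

P ≈ 458 kPa

Pressure head ψ = h − z = 814.55 − 767.85 = 46.70 m.
P = ρgψ = 1000 × 9.81 × 46.70 = 458127 Pa ≈ 458 kPa.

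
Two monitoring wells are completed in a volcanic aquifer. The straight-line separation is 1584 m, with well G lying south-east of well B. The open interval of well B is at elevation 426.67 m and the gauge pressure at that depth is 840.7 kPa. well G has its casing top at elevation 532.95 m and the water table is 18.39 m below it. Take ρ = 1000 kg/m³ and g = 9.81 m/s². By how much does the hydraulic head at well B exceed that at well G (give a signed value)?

Pressure head at well B: ψ = P/(ρg) = 840.7×1000 / (1000 × 9.81) = 85.70 m.
Total head at well B: h = z + ψ = 426.67 + 85.70 = 512.37 m.
Total head at well G: h = 532.95 − 18.39 = 514.56 m.
Head difference: h(well B) − h(well G) = 512.37 − 514.56 = -2.19 m.

Δh ≈ -2.19 m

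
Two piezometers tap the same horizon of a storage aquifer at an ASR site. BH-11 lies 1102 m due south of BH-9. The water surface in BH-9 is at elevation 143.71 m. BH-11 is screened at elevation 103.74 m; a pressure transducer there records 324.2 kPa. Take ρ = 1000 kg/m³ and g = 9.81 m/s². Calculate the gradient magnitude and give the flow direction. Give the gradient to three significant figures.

i ≈ 0.00628; groundwater flows toward the south

Total head at BH-9: h = 143.71 m (water level in the piezometer is the total head).
Pressure head at BH-11: ψ = P/(ρg) = 324.2×1000 / (1000 × 9.81) = 33.05 m.
Total head at BH-11: h = z + ψ = 103.74 + 33.05 = 136.79 m.
Head difference: h(BH-9) − h(BH-11) = 143.71 − 136.79 = 6.92 m.
Hydraulic gradient: i = |Δh| / L = 6.92 / 1102 = 0.00628.
Flow is from higher to lower head: from BH-9 toward BH-11, i.e. toward the south.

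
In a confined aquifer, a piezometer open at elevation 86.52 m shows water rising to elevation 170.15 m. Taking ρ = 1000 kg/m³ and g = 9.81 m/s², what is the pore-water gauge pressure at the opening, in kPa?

P ≈ 820 kPa

Pressure head ψ = h − z = 170.15 − 86.52 = 83.63 m.
P = ρgψ = 1000 × 9.81 × 83.63 = 820410 Pa ≈ 820 kPa.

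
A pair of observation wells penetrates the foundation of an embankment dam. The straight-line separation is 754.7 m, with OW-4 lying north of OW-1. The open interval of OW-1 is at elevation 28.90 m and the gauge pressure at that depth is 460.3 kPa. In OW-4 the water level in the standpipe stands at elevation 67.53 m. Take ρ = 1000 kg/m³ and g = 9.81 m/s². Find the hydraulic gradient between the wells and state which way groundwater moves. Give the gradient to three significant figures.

i ≈ 0.0110; groundwater flows toward the north

Pressure head at OW-1: ψ = P/(ρg) = 460.3×1000 / (1000 × 9.81) = 46.92 m.
Total head at OW-1: h = z + ψ = 28.90 + 46.92 = 75.82 m.
Total head at OW-4: h = 67.53 m (water level in the piezometer is the total head).
Head difference: h(OW-1) − h(OW-4) = 75.82 − 67.53 = 8.29 m.
Hydraulic gradient: i = |Δh| / L = 8.29 / 754.7 = 0.0110.
Flow is from higher to lower head: from OW-1 toward OW-4, i.e. toward the north.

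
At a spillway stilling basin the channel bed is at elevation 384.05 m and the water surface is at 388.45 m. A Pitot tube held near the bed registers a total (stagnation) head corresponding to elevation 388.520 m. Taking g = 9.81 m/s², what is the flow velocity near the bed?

v ≈ 1.17 m/s

Near the bed, under hydrostatic conditions, the piezometric head (z + ψ) equals the free-surface elevation, 388.45 m.
Velocity head = total − piezometric = 388.520 − 388.45 = 0.070 m.
v = √(2g·h_v) = √(2 × 9.81 × 0.070) = 1.17 m/s.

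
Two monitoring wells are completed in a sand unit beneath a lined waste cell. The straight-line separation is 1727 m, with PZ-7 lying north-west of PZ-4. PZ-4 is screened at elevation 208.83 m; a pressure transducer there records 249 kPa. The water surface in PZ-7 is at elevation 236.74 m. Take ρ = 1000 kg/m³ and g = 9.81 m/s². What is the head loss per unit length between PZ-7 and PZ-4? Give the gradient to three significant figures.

Pressure head at PZ-4: ψ = P/(ρg) = 249×1000 / (1000 × 9.81) = 25.38 m.
Total head at PZ-4: h = z + ψ = 208.83 + 25.38 = 234.21 m.
Total head at PZ-7: h = 236.74 m (water level in the piezometer is the total head).
Head difference: h(PZ-4) − h(PZ-7) = 234.21 − 236.74 = -2.53 m.
Hydraulic gradient: i = |Δh| / L = 2.53 / 1727 = 0.00146.

i ≈ 0.00146 m/m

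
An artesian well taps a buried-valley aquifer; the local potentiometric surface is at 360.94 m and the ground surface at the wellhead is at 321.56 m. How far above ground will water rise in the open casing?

Water rises to the potentiometric surface, so the rise above ground = 360.94 − 321.56 = 39.38 m.

≈ 39.38 m above ground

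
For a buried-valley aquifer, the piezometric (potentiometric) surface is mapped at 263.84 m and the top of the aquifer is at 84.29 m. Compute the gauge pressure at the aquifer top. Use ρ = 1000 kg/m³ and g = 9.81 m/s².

Pressure head at the aquifer top: ψ = h − z = 263.84 − 84.29 = 179.55 m.
P = ρgψ = 1000 × 9.81 × 179.55 = 1761385 Pa ≈ 1760 kPa.

P ≈ 1760 kPa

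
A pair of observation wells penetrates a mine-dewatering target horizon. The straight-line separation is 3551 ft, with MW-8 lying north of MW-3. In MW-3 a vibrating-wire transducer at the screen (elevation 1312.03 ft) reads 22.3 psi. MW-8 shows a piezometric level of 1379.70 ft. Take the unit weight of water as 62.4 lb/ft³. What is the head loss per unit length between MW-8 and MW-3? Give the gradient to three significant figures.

Pressure head at MW-3: ψ = 144·P/γ = 144 × 22.3 / 62.4 = 51.46 ft.
Total head at MW-3: h = z + ψ = 1312.03 + 51.46 = 1363.49 ft.
Total head at MW-8: h = 1379.70 ft (water level in the piezometer is the total head).
Head difference: h(MW-3) − h(MW-8) = 1363.49 − 1379.70 = -16.21 ft.
Hydraulic gradient: i = |Δh| / L = 16.21 / 3551 = 0.00456.

i ≈ 0.00456 ft/ft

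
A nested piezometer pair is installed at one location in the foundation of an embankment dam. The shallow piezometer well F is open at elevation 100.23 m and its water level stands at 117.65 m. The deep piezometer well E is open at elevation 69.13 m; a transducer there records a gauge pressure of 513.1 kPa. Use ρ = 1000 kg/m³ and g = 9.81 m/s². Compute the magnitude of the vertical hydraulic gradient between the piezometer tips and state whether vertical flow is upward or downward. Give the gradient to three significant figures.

|i_v| ≈ 0.122; vertical flow is upward

Total head at well F: h = 117.65 m (water level in the standpipe).
Pressure head at well E: ψ = P/(ρg) = 513.1×1000 / (1000 × 9.81) = 52.30 m.
Total head at well E: h = z + ψ = 69.13 + 52.30 = 121.43 m.
Δh = h(well F) − h(well E) = 117.65 − 121.43 = -3.78 m.
Vertical separation Δz = 100.23 − 69.13 = 31.10 m.
|i_v| = |Δh| / Δz = 3.78 / 31.10 = 0.122.
Head is higher in the deep piezometer, so vertical flow is upward (discharge condition).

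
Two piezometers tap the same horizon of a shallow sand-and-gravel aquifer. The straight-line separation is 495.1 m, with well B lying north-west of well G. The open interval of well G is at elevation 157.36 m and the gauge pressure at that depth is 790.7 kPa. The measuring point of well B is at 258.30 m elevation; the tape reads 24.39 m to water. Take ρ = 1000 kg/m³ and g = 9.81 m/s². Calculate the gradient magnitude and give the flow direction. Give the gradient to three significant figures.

i ≈ 0.00818; groundwater flows toward the north-west

Pressure head at well G: ψ = P/(ρg) = 790.7×1000 / (1000 × 9.81) = 80.60 m.
Total head at well G: h = z + ψ = 157.36 + 80.60 = 237.96 m.
Total head at well B: h = 258.30 − 24.39 = 233.91 m.
Head difference: h(well G) − h(well B) = 237.96 − 233.91 = 4.05 m.
Hydraulic gradient: i = |Δh| / L = 4.05 / 495.1 = 0.00818.
Flow is from higher to lower head: from well G toward well B, i.e. toward the north-west.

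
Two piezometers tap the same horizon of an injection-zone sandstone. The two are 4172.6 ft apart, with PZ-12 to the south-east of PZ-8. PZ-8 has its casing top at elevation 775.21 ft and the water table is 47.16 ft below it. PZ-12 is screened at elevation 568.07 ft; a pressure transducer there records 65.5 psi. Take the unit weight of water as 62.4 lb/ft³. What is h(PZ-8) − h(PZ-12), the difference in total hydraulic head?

Total head at PZ-8: h = 775.21 − 47.16 = 728.05 ft.
Pressure head at PZ-12: ψ = 144·P/γ = 144 × 65.5 / 62.4 = 151.15 ft.
Total head at PZ-12: h = z + ψ = 568.07 + 151.15 = 719.22 ft.
Head difference: h(PZ-8) − h(PZ-12) = 728.05 − 719.22 = 8.83 ft.

Δh ≈ 8.83 ft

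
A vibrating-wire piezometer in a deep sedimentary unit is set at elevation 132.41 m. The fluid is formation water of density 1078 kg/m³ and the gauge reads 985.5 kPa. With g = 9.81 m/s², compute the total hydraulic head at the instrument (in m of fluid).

h ≈ 225.60 m

ψ = P/(ρg) = 985.5×1000 / (1078 × 9.81) = 93.19 m.
h = z + ψ = 132.41 + 93.19 = 225.60 m.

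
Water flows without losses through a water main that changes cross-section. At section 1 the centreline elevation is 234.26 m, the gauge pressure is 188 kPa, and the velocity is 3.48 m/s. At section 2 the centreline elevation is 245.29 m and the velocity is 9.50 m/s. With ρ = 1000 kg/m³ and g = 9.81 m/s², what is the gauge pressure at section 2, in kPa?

P₂ ≈ 40.7 kPa

Pressure head at 1: ψ₁ = P₁/(ρg) = 188×1000 / (1000 × 9.81) = 19.16 m.
Velocity heads: v₁²/2g = 3.48²/19.62 = 0.617 m; v₂²/2g = 9.50²/19.62 = 4.600 m.
Total head H = z₁ + ψ₁ + v₁²/2g = 234.26 + 19.16 + 0.617 = 254.04 m.
ψ₂ = H − z₂ − v₂²/2g = 254.04 − 245.29 − 4.600 = 4.15 m.
P₂ = ρgψ₂ = 1000 × 9.81 × 4.15 ≈ 40.7 kPa.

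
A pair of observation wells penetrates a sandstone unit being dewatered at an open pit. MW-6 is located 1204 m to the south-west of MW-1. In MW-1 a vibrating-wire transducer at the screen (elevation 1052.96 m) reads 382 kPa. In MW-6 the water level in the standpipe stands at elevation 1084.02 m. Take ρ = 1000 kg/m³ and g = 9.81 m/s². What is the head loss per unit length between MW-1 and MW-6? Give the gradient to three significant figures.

Pressure head at MW-1: ψ = P/(ρg) = 382×1000 / (1000 × 9.81) = 38.94 m.
Total head at MW-1: h = z + ψ = 1052.96 + 38.94 = 1091.90 m.
Total head at MW-6: h = 1084.02 m (water level in the piezometer is the total head).
Head difference: h(MW-1) − h(MW-6) = 1091.90 − 1084.02 = 7.88 m.
Hydraulic gradient: i = |Δh| / L = 7.88 / 1204 = 0.00654.

i ≈ 0.00654 m/m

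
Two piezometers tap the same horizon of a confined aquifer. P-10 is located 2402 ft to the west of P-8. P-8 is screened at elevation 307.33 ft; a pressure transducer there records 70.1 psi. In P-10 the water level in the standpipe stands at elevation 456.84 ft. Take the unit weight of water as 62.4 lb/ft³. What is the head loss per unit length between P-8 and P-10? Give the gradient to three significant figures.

Pressure head at P-8: ψ = 144·P/γ = 144 × 70.1 / 62.4 = 161.77 ft.
Total head at P-8: h = z + ψ = 307.33 + 161.77 = 469.10 ft.
Total head at P-10: h = 456.84 ft (water level in the piezometer is the total head).
Head difference: h(P-8) − h(P-10) = 469.10 − 456.84 = 12.26 ft.
Hydraulic gradient: i = |Δh| / L = 12.26 / 2402 = 0.00510.

i ≈ 0.00510 ft/ft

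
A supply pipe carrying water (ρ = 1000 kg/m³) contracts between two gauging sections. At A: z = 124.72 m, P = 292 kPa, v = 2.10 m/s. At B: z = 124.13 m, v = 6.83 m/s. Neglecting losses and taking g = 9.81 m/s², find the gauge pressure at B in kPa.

P₂ ≈ 277 kPa

Pressure head at A: ψ₁ = P₁/(ρg) = 292×1000 / (1000 × 9.81) = 29.77 m.
Velocity heads: v₁²/2g = 2.10²/19.62 = 0.225 m; v₂²/2g = 6.83²/19.62 = 2.378 m.
Total head H = z₁ + ψ₁ + v₁²/2g = 124.72 + 29.77 + 0.225 = 154.72 m.
ψ₂ = H − z₂ − v₂²/2g = 154.72 − 124.13 − 2.378 = 28.21 m.
P₂ = ρgψ₂ = 1000 × 9.81 × 28.21 ≈ 277 kPa.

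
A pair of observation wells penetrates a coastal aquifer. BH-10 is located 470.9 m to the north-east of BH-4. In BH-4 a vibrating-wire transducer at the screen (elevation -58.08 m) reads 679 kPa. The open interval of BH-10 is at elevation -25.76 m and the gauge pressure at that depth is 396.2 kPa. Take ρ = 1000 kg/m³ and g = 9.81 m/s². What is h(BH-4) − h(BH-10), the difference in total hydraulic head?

Δh ≈ -3.49 m

Pressure head at BH-4: ψ = P/(ρg) = 679×1000 / (1000 × 9.81) = 69.22 m.
Total head at BH-4: h = z + ψ = -58.08 + 69.22 = 11.14 m.
Pressure head at BH-10: ψ = P/(ρg) = 396.2×1000 / (1000 × 9.81) = 40.39 m.
Total head at BH-10: h = z + ψ = -25.76 + 40.39 = 14.63 m.
Head difference: h(BH-4) − h(BH-10) = 11.14 − 14.63 = -3.49 m.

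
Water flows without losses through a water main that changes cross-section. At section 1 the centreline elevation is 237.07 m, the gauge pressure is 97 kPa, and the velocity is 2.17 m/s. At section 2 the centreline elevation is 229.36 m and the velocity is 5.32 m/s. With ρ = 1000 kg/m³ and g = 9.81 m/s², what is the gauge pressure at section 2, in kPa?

P₂ ≈ 161 kPa

Pressure head at 1: ψ₁ = P₁/(ρg) = 97×1000 / (1000 × 9.81) = 9.89 m.
Velocity heads: v₁²/2g = 2.17²/19.62 = 0.240 m; v₂²/2g = 5.32²/19.62 = 1.443 m.
Total head H = z₁ + ψ₁ + v₁²/2g = 237.07 + 9.89 + 0.240 = 247.20 m.
ψ₂ = H − z₂ − v₂²/2g = 247.20 − 229.36 − 1.443 = 16.40 m.
P₂ = ρgψ₂ = 1000 × 9.81 × 16.40 ≈ 161 kPa.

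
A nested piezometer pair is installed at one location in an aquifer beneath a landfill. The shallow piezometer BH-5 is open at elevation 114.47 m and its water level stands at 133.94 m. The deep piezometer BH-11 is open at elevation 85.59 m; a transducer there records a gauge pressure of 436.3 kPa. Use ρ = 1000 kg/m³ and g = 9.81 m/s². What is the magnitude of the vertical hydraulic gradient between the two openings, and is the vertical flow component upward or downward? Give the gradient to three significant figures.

|i_v| ≈ 0.134; vertical flow is downward

Total head at BH-5: h = 133.94 m (water level in the standpipe).
Pressure head at BH-11: ψ = P/(ρg) = 436.3×1000 / (1000 × 9.81) = 44.48 m.
Total head at BH-11: h = z + ψ = 85.59 + 44.48 = 130.07 m.
Δh = h(BH-5) − h(BH-11) = 133.94 − 130.07 = 3.87 m.
Vertical separation Δz = 114.47 − 85.59 = 28.88 m.
|i_v| = |Δh| / Δz = 3.87 / 28.88 = 0.134.
Head is higher in the shallow piezometer, so vertical flow is downward (recharge condition).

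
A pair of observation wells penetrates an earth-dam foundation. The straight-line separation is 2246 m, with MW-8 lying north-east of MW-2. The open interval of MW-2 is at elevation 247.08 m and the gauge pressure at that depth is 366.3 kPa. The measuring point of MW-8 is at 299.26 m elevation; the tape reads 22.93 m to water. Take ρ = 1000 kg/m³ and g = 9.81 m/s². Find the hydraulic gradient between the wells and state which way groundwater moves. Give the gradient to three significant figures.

i ≈ 0.00360; groundwater flows toward the north-east

Pressure head at MW-2: ψ = P/(ρg) = 366.3×1000 / (1000 × 9.81) = 37.34 m.
Total head at MW-2: h = z + ψ = 247.08 + 37.34 = 284.42 m.
Total head at MW-8: h = 299.26 − 22.93 = 276.33 m.
Head difference: h(MW-2) − h(MW-8) = 284.42 − 276.33 = 8.09 m.
Hydraulic gradient: i = |Δh| / L = 8.09 / 2246 = 0.00360.
Flow is from higher to lower head: from MW-2 toward MW-8, i.e. toward the north-east.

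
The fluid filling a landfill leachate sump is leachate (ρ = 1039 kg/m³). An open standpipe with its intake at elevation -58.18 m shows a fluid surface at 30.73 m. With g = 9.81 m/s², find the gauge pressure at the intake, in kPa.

P ≈ 906 kPa

Pressure head ψ = h − z = 30.73 − (-58.18) = 88.91 m.
P = ρgψ = 1039 × 9.81 × 88.91 = 906223 Pa ≈ 906 kPa.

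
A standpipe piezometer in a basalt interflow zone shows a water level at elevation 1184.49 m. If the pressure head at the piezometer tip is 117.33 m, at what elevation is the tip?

z = h − ψ = 1184.49 − 117.33 = 1067.16 m.

z ≈ 1067.16 m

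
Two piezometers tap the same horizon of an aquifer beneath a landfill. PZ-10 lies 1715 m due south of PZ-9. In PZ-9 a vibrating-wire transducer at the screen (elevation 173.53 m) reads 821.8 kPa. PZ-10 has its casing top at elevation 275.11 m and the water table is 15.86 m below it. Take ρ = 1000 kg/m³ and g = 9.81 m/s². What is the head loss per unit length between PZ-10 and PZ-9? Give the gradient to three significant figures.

i ≈ 0.00114 m/m

Pressure head at PZ-9: ψ = P/(ρg) = 821.8×1000 / (1000 × 9.81) = 83.77 m.
Total head at PZ-9: h = z + ψ = 173.53 + 83.77 = 257.30 m.
Total head at PZ-10: h = 275.11 − 15.86 = 259.25 m.
Head difference: h(PZ-9) − h(PZ-10) = 257.30 − 259.25 = -1.95 m.
Hydraulic gradient: i = |Δh| / L = 1.95 / 1715 = 0.00114.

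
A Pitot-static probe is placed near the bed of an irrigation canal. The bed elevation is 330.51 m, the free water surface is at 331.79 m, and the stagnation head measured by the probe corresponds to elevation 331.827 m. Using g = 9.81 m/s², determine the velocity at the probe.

v ≈ 0.852 m/s

Near the bed, under hydrostatic conditions, the piezometric head (z + ψ) equals the free-surface elevation, 331.79 m.
Velocity head = total − piezometric = 331.827 − 331.79 = 0.037 m.
v = √(2g·h_v) = √(2 × 9.81 × 0.037) = 0.852 m/s.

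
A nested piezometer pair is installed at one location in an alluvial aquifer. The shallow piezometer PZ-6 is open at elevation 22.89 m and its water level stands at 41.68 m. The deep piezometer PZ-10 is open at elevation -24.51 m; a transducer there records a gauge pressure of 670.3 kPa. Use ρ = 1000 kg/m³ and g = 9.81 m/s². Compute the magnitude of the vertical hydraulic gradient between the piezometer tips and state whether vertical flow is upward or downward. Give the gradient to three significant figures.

Total head at PZ-6: h = 41.68 m (water level in the standpipe).
Pressure head at PZ-10: ψ = P/(ρg) = 670.3×1000 / (1000 × 9.81) = 68.33 m.
Total head at PZ-10: h = z + ψ = -24.51 + 68.33 = 43.82 m.
Δh = h(PZ-6) − h(PZ-10) = 41.68 − 43.82 = -2.14 m.
Vertical separation Δz = 22.89 − (-24.51) = 47.40 m.
|i_v| = |Δh| / Δz = 2.14 / 47.40 = 0.0451.
Head is higher in the deep piezometer, so vertical flow is upward (discharge condition).

|i_v| ≈ 0.0451; vertical flow is upward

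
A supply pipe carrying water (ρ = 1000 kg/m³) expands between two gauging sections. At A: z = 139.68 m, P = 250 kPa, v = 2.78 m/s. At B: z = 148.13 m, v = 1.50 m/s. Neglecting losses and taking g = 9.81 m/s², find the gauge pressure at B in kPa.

Pressure head at A: ψ₁ = P₁/(ρg) = 250×1000 / (1000 × 9.81) = 25.48 m.
Velocity heads: v₁²/2g = 2.78²/19.62 = 0.394 m; v₂²/2g = 1.50²/19.62 = 0.115 m.
Total head H = z₁ + ψ₁ + v₁²/2g = 139.68 + 25.48 + 0.394 = 165.55 m.
ψ₂ = H − z₂ − v₂²/2g = 165.55 − 148.13 − 0.115 = 17.31 m.
P₂ = ρgψ₂ = 1000 × 9.81 × 17.31 ≈ 170 kPa.

P₂ ≈ 170 kPa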